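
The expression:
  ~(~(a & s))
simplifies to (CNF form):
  a & s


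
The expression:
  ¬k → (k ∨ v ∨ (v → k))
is always true.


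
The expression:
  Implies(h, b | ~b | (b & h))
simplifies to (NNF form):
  True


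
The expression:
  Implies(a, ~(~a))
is always true.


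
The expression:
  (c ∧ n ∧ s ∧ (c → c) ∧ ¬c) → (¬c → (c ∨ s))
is always true.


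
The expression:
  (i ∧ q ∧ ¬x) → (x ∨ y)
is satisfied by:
  {y: True, x: True, i: False, q: False}
  {y: True, x: False, i: False, q: False}
  {x: True, y: False, i: False, q: False}
  {y: False, x: False, i: False, q: False}
  {y: True, q: True, x: True, i: False}
  {y: True, q: True, x: False, i: False}
  {q: True, x: True, y: False, i: False}
  {q: True, y: False, x: False, i: False}
  {y: True, i: True, x: True, q: False}
  {y: True, i: True, x: False, q: False}
  {i: True, x: True, y: False, q: False}
  {i: True, y: False, x: False, q: False}
  {q: True, i: True, y: True, x: True}
  {q: True, i: True, y: True, x: False}
  {q: True, i: True, x: True, y: False}


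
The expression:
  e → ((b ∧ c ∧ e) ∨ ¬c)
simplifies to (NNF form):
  b ∨ ¬c ∨ ¬e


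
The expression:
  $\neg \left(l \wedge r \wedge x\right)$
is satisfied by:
  {l: False, x: False, r: False}
  {r: True, l: False, x: False}
  {x: True, l: False, r: False}
  {r: True, x: True, l: False}
  {l: True, r: False, x: False}
  {r: True, l: True, x: False}
  {x: True, l: True, r: False}


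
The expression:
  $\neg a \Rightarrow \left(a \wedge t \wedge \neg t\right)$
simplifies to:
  $a$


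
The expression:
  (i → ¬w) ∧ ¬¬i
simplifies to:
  i ∧ ¬w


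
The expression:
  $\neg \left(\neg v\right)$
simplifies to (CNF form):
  $v$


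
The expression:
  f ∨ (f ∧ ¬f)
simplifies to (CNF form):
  f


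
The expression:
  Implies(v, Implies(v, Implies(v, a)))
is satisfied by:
  {a: True, v: False}
  {v: False, a: False}
  {v: True, a: True}


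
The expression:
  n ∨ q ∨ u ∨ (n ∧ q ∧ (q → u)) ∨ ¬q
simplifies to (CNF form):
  True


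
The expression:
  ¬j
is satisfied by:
  {j: False}


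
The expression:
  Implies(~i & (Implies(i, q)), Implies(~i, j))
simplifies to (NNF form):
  i | j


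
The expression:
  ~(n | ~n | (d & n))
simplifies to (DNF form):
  False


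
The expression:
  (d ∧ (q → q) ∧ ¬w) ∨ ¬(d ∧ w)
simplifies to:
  ¬d ∨ ¬w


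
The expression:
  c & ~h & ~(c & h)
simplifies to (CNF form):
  c & ~h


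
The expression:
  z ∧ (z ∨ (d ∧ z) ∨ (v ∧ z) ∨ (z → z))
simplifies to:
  z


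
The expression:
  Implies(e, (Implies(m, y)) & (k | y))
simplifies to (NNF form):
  y | ~e | (k & ~m)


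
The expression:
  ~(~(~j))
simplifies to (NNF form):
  ~j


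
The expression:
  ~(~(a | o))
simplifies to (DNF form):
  a | o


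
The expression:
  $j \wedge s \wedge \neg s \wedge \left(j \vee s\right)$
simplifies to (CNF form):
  $\text{False}$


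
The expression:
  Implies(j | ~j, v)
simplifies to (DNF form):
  v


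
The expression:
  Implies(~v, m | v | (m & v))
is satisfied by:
  {m: True, v: True}
  {m: True, v: False}
  {v: True, m: False}


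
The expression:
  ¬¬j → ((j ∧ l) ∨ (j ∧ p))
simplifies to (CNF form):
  l ∨ p ∨ ¬j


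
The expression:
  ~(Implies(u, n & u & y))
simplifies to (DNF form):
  (u & ~n) | (u & ~y)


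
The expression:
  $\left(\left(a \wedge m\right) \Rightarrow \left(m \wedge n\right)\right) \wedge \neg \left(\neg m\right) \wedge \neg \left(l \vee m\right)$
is never true.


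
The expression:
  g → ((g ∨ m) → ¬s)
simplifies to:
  ¬g ∨ ¬s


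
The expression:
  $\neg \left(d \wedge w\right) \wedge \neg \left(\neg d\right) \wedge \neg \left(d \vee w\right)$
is never true.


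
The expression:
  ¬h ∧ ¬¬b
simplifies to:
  b ∧ ¬h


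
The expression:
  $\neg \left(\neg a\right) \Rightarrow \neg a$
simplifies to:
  $\neg a$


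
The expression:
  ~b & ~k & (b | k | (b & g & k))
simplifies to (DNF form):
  False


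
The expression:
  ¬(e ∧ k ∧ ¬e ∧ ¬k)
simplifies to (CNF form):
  True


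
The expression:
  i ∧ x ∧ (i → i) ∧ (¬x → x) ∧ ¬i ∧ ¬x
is never true.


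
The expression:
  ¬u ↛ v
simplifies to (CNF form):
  v ∨ ¬u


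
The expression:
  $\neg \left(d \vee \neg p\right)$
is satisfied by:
  {p: True, d: False}


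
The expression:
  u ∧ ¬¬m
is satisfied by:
  {m: True, u: True}


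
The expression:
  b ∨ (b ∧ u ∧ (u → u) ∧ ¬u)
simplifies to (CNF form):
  b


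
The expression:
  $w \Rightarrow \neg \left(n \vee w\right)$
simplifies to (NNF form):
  $\neg w$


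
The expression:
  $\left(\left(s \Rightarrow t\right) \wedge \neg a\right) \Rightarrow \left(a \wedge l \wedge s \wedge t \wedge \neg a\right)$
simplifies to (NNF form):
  $a \vee \left(s \wedge \neg t\right)$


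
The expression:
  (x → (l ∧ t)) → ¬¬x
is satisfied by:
  {x: True}


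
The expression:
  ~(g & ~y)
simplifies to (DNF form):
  y | ~g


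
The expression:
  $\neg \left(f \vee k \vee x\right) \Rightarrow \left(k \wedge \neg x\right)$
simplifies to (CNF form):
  $f \vee k \vee x$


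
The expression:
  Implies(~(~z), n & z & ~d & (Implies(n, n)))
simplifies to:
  ~z | (n & ~d)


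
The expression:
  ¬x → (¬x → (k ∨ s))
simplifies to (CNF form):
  k ∨ s ∨ x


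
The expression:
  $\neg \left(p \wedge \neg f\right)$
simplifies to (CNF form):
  $f \vee \neg p$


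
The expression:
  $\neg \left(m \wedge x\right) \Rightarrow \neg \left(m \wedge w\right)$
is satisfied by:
  {x: True, w: False, m: False}
  {w: False, m: False, x: False}
  {x: True, m: True, w: False}
  {m: True, w: False, x: False}
  {x: True, w: True, m: False}
  {w: True, x: False, m: False}
  {x: True, m: True, w: True}


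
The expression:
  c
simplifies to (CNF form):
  c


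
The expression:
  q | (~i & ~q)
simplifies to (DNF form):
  q | ~i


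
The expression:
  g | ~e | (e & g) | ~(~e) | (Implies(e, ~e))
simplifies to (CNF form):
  True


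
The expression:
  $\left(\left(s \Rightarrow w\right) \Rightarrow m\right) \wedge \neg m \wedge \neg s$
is never true.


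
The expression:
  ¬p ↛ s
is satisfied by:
  {s: True, p: False}
  {p: False, s: False}
  {p: True, s: True}


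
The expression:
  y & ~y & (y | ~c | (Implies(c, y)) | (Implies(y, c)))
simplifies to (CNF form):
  False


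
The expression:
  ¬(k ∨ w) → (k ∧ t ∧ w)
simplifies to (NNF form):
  k ∨ w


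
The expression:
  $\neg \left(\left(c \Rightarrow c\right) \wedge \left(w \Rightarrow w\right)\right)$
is never true.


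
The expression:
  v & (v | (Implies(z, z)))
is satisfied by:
  {v: True}


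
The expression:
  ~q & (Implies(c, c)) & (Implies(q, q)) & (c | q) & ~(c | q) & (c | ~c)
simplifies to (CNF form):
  False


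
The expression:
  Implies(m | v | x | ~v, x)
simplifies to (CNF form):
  x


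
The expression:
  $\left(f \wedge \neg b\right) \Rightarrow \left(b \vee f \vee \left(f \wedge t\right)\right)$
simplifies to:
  $\text{True}$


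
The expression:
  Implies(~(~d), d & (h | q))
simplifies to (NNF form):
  h | q | ~d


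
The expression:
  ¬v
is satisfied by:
  {v: False}


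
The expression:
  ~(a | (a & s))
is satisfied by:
  {a: False}


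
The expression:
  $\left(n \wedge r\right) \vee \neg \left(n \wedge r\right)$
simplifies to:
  $\text{True}$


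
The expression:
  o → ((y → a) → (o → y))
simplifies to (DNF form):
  y ∨ ¬o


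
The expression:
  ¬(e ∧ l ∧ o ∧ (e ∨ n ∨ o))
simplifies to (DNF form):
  ¬e ∨ ¬l ∨ ¬o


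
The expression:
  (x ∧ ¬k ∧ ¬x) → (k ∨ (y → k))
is always true.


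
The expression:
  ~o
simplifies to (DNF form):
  ~o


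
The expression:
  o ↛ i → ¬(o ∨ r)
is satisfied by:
  {i: True, o: False}
  {o: False, i: False}
  {o: True, i: True}


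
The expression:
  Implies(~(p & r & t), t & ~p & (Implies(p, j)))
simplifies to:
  t & (r | ~p)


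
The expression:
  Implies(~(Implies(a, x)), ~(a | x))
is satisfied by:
  {x: True, a: False}
  {a: False, x: False}
  {a: True, x: True}


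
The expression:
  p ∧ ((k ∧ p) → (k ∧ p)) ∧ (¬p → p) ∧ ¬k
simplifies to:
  p ∧ ¬k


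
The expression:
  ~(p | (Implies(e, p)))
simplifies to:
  e & ~p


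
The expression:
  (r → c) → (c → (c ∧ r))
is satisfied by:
  {r: True, c: False}
  {c: False, r: False}
  {c: True, r: True}


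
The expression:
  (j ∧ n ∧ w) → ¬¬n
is always true.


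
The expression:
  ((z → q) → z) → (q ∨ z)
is always true.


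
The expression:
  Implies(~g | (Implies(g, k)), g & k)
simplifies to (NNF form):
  g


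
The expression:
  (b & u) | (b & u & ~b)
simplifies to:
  b & u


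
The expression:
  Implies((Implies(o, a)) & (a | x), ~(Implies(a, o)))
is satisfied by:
  {o: False, a: False, x: False}
  {o: True, a: False, x: False}
  {x: True, o: True, a: False}
  {a: True, o: False, x: False}
  {a: True, x: True, o: False}


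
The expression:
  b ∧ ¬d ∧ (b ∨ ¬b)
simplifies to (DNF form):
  b ∧ ¬d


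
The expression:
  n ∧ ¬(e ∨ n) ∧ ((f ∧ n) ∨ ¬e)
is never true.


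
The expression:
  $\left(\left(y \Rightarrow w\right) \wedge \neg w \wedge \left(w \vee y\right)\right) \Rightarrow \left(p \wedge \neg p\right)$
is always true.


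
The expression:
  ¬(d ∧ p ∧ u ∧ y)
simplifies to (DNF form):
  ¬d ∨ ¬p ∨ ¬u ∨ ¬y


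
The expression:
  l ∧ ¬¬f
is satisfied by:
  {f: True, l: True}


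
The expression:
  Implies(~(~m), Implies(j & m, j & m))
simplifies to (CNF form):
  True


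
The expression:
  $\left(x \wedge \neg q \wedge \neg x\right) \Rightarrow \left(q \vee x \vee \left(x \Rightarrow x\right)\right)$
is always true.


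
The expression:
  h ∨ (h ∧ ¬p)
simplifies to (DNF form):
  h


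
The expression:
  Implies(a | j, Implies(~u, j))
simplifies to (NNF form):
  j | u | ~a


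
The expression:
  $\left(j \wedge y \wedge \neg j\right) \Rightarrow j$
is always true.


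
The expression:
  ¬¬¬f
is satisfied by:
  {f: False}


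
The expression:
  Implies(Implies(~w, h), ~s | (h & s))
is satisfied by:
  {h: True, s: False, w: False}
  {s: False, w: False, h: False}
  {w: True, h: True, s: False}
  {w: True, s: False, h: False}
  {h: True, s: True, w: False}
  {s: True, h: False, w: False}
  {w: True, s: True, h: True}


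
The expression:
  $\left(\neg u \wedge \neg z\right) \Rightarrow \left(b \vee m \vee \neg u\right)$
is always true.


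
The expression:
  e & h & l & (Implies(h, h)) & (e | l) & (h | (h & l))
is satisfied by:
  {h: True, e: True, l: True}


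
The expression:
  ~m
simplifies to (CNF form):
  ~m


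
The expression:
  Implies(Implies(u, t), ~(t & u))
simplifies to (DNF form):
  ~t | ~u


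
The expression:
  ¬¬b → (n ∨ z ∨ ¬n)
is always true.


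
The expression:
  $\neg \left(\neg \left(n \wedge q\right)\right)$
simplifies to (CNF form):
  $n \wedge q$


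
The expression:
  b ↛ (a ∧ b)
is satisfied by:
  {b: True, a: False}


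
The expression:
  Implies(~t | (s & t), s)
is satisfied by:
  {t: True, s: True}
  {t: True, s: False}
  {s: True, t: False}


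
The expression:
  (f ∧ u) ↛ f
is never true.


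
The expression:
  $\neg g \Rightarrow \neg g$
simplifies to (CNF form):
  $\text{True}$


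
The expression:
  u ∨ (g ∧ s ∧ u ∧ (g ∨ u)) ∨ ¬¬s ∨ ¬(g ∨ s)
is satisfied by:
  {u: True, s: True, g: False}
  {u: True, g: False, s: False}
  {s: True, g: False, u: False}
  {s: False, g: False, u: False}
  {u: True, s: True, g: True}
  {u: True, g: True, s: False}
  {s: True, g: True, u: False}


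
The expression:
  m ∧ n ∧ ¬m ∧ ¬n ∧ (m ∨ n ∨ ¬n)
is never true.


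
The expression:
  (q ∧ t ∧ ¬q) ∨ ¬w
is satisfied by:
  {w: False}


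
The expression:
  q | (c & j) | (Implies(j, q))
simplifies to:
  c | q | ~j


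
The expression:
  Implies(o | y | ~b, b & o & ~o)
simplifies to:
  b & ~o & ~y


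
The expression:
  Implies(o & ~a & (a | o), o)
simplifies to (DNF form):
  True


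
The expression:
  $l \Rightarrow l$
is always true.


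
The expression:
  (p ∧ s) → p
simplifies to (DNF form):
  True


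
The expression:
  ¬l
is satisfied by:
  {l: False}


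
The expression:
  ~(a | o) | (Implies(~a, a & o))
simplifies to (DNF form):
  a | ~o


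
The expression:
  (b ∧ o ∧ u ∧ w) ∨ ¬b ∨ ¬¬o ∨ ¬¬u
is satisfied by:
  {o: True, u: True, b: False}
  {o: True, u: False, b: False}
  {u: True, o: False, b: False}
  {o: False, u: False, b: False}
  {b: True, o: True, u: True}
  {b: True, o: True, u: False}
  {b: True, u: True, o: False}


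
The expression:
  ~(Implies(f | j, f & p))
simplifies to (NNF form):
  (f & ~p) | (j & ~f)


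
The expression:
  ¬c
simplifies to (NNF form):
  ¬c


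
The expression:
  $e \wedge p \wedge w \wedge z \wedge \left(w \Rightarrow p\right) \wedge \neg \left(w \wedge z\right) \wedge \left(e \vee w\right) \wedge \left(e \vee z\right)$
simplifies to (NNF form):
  $\text{False}$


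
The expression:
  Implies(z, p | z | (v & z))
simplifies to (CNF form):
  True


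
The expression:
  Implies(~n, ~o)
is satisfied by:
  {n: True, o: False}
  {o: False, n: False}
  {o: True, n: True}


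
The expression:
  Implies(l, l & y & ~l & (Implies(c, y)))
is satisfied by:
  {l: False}


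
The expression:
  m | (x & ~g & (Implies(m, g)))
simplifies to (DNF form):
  m | (x & ~g)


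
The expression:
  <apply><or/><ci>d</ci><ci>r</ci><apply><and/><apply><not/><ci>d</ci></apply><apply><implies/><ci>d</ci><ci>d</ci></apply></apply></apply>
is always true.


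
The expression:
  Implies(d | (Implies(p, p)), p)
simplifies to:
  p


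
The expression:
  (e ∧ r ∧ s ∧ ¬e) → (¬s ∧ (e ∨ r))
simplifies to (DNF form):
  True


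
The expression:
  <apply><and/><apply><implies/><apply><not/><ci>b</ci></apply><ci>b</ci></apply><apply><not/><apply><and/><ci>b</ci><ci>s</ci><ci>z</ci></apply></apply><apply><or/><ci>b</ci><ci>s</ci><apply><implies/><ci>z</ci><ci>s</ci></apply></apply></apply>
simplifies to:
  <apply><and/><ci>b</ci><apply><or/><apply><not/><ci>s</ci></apply><apply><not/><ci>z</ci></apply></apply></apply>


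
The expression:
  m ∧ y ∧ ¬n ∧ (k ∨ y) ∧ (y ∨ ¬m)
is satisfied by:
  {m: True, y: True, n: False}


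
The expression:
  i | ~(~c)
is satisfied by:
  {i: True, c: True}
  {i: True, c: False}
  {c: True, i: False}


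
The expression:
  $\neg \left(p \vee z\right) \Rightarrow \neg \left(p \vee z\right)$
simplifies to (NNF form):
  $\text{True}$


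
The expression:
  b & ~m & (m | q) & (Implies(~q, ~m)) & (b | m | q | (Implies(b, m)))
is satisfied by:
  {b: True, q: True, m: False}


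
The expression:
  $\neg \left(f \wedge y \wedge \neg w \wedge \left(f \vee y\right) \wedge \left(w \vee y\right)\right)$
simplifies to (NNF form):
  $w \vee \neg f \vee \neg y$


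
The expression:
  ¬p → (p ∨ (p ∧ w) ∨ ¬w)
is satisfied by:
  {p: True, w: False}
  {w: False, p: False}
  {w: True, p: True}


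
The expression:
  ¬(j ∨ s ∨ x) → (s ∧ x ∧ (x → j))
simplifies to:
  j ∨ s ∨ x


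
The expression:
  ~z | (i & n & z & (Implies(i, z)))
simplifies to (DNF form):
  ~z | (i & n)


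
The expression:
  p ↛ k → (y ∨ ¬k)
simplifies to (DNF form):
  True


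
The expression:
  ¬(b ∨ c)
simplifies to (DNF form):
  ¬b ∧ ¬c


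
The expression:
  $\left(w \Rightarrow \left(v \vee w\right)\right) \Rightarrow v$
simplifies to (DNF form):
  $v$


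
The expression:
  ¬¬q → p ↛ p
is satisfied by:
  {q: False}


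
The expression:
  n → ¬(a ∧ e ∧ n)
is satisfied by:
  {e: False, a: False, n: False}
  {n: True, e: False, a: False}
  {a: True, e: False, n: False}
  {n: True, a: True, e: False}
  {e: True, n: False, a: False}
  {n: True, e: True, a: False}
  {a: True, e: True, n: False}


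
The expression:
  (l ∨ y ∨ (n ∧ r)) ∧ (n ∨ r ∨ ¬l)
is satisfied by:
  {r: True, n: True, l: True, y: True}
  {r: True, n: True, l: True, y: False}
  {r: True, n: True, y: True, l: False}
  {r: True, n: True, y: False, l: False}
  {r: True, l: True, y: True, n: False}
  {r: True, l: True, y: False, n: False}
  {r: True, l: False, y: True, n: False}
  {n: True, l: True, y: True, r: False}
  {n: True, l: True, y: False, r: False}
  {n: True, y: True, l: False, r: False}
  {y: True, n: False, l: False, r: False}


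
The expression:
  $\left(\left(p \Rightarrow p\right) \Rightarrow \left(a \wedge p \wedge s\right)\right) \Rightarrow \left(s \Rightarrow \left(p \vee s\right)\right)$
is always true.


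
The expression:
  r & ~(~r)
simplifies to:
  r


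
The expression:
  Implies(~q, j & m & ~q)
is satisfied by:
  {q: True, j: True, m: True}
  {q: True, j: True, m: False}
  {q: True, m: True, j: False}
  {q: True, m: False, j: False}
  {j: True, m: True, q: False}


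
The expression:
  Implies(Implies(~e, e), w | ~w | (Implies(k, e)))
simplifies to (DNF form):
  True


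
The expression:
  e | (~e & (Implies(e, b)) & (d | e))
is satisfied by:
  {d: True, e: True}
  {d: True, e: False}
  {e: True, d: False}


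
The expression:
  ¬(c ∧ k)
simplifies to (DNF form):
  ¬c ∨ ¬k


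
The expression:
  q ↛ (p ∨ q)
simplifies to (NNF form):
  False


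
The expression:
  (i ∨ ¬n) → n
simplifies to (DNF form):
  n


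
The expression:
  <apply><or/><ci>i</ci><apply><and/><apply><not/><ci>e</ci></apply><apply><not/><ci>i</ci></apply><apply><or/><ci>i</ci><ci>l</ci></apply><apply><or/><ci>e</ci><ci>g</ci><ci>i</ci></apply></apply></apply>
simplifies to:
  <apply><or/><ci>i</ci><apply><and/><ci>g</ci><ci>l</ci><apply><not/><ci>e</ci></apply></apply></apply>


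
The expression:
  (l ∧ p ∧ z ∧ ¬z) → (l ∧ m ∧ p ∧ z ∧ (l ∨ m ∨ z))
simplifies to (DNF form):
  True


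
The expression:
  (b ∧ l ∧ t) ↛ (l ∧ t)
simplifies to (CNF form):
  False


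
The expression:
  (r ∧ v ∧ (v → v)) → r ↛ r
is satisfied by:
  {v: False, r: False}
  {r: True, v: False}
  {v: True, r: False}


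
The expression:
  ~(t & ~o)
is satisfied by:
  {o: True, t: False}
  {t: False, o: False}
  {t: True, o: True}


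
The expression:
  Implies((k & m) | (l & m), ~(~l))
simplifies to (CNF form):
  l | ~k | ~m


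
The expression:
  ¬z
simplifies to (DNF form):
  ¬z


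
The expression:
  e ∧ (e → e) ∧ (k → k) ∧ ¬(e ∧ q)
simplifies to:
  e ∧ ¬q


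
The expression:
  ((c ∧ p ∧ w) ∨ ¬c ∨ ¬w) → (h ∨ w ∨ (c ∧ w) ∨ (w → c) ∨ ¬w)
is always true.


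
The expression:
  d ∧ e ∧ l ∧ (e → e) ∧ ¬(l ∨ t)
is never true.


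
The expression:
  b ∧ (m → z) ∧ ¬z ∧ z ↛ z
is never true.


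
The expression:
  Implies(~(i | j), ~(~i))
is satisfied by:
  {i: True, j: True}
  {i: True, j: False}
  {j: True, i: False}


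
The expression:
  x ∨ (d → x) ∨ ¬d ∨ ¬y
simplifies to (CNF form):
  x ∨ ¬d ∨ ¬y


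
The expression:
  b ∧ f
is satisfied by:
  {b: True, f: True}


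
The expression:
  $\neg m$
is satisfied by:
  {m: False}


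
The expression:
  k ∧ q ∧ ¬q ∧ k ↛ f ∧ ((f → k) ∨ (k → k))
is never true.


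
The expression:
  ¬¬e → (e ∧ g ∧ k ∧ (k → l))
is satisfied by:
  {l: True, g: True, k: True, e: False}
  {l: True, g: True, k: False, e: False}
  {l: True, k: True, g: False, e: False}
  {l: True, k: False, g: False, e: False}
  {g: True, k: True, l: False, e: False}
  {g: True, l: False, k: False, e: False}
  {g: False, k: True, l: False, e: False}
  {g: False, l: False, k: False, e: False}
  {l: True, e: True, g: True, k: True}


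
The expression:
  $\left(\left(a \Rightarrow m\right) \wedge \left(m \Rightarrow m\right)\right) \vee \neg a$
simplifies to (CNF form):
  $m \vee \neg a$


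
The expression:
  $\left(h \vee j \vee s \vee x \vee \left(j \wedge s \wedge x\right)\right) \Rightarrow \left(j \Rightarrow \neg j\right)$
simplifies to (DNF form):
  $\neg j$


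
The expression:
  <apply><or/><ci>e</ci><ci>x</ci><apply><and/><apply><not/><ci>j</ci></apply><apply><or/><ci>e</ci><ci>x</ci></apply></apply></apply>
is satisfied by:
  {x: True, e: True}
  {x: True, e: False}
  {e: True, x: False}


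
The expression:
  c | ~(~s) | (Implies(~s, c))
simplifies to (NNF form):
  c | s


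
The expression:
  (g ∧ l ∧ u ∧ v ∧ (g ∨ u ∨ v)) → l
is always true.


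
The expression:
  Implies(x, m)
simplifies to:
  m | ~x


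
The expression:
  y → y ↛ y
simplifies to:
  ¬y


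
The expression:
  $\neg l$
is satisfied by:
  {l: False}


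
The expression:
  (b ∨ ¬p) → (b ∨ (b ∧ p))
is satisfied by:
  {b: True, p: True}
  {b: True, p: False}
  {p: True, b: False}


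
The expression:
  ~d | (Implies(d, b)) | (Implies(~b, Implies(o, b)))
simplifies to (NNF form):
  b | ~d | ~o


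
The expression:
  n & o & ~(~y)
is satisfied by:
  {o: True, y: True, n: True}


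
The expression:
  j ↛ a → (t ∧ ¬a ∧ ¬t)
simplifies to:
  a ∨ ¬j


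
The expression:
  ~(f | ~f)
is never true.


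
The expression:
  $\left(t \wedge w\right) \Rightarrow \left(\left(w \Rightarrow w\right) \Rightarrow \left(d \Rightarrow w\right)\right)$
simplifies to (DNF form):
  $\text{True}$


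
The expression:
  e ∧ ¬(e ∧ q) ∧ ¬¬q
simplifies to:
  False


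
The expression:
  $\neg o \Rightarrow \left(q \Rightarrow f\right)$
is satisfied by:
  {o: True, f: True, q: False}
  {o: True, f: False, q: False}
  {f: True, o: False, q: False}
  {o: False, f: False, q: False}
  {o: True, q: True, f: True}
  {o: True, q: True, f: False}
  {q: True, f: True, o: False}


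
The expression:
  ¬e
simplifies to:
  ¬e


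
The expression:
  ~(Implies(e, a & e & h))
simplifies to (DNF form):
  (e & ~a) | (e & ~h)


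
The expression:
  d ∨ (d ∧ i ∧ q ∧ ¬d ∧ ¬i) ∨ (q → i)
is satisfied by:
  {i: True, d: True, q: False}
  {i: True, q: False, d: False}
  {d: True, q: False, i: False}
  {d: False, q: False, i: False}
  {i: True, d: True, q: True}
  {i: True, q: True, d: False}
  {d: True, q: True, i: False}


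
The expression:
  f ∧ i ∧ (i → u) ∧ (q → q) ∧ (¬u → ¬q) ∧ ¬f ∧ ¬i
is never true.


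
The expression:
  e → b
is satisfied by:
  {b: True, e: False}
  {e: False, b: False}
  {e: True, b: True}


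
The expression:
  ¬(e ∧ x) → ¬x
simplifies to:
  e ∨ ¬x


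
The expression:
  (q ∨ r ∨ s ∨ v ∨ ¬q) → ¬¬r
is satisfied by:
  {r: True}


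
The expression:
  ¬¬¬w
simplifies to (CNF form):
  ¬w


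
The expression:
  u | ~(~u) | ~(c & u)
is always true.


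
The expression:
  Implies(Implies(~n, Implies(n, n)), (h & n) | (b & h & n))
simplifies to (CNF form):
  h & n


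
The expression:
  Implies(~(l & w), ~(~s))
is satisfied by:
  {l: True, s: True, w: True}
  {l: True, s: True, w: False}
  {s: True, w: True, l: False}
  {s: True, w: False, l: False}
  {l: True, w: True, s: False}


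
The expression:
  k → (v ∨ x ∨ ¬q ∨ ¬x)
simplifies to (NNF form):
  True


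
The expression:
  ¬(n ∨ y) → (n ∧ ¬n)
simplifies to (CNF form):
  n ∨ y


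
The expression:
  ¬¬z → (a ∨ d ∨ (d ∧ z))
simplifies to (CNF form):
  a ∨ d ∨ ¬z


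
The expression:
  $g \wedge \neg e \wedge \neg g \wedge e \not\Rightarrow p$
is never true.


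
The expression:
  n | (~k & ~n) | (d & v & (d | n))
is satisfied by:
  {n: True, d: True, v: True, k: False}
  {n: True, d: True, v: False, k: False}
  {n: True, v: True, k: False, d: False}
  {n: True, v: False, k: False, d: False}
  {d: True, v: True, k: False, n: False}
  {d: True, v: False, k: False, n: False}
  {v: True, d: False, k: False, n: False}
  {v: False, d: False, k: False, n: False}
  {n: True, d: True, k: True, v: True}
  {n: True, d: True, k: True, v: False}
  {n: True, k: True, v: True, d: False}
  {n: True, k: True, v: False, d: False}
  {d: True, k: True, v: True, n: False}


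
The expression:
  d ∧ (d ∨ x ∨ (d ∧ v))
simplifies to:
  d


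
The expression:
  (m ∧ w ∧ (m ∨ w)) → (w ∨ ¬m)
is always true.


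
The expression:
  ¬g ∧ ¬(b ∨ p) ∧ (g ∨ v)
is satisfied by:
  {v: True, p: False, g: False, b: False}


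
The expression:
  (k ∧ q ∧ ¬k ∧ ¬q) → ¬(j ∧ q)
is always true.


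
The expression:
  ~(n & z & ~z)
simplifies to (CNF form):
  True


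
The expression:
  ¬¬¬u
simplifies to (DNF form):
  ¬u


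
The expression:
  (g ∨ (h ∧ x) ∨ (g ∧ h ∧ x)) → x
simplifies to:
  x ∨ ¬g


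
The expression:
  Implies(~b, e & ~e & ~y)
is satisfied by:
  {b: True}


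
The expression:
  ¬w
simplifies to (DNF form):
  ¬w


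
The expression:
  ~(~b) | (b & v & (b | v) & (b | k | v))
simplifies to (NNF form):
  b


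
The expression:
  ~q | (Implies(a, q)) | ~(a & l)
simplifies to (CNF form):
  True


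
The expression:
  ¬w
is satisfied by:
  {w: False}


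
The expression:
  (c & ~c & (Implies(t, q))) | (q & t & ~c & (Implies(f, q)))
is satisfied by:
  {t: True, q: True, c: False}


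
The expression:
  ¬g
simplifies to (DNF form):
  ¬g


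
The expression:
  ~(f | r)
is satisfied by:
  {r: False, f: False}


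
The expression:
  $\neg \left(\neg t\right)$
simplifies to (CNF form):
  $t$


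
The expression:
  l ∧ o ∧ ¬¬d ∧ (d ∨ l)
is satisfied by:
  {d: True, o: True, l: True}


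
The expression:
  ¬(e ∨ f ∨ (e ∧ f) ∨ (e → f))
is never true.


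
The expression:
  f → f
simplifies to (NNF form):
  True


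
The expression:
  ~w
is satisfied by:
  {w: False}


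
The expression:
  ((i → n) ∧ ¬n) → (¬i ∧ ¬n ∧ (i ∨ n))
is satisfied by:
  {i: True, n: True}
  {i: True, n: False}
  {n: True, i: False}


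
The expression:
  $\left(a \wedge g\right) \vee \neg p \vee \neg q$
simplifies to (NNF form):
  $\left(a \wedge g\right) \vee \neg p \vee \neg q$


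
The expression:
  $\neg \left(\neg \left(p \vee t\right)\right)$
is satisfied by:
  {t: True, p: True}
  {t: True, p: False}
  {p: True, t: False}


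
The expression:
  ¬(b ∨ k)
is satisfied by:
  {k: False, b: False}


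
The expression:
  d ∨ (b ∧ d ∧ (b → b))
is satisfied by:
  {d: True}


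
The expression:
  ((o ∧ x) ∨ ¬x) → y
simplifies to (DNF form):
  y ∨ (x ∧ ¬o)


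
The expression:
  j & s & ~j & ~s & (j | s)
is never true.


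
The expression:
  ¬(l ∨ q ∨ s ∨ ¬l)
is never true.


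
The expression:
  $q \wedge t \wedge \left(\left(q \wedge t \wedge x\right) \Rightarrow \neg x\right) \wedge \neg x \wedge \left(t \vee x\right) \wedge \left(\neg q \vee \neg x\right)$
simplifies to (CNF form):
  $q \wedge t \wedge \neg x$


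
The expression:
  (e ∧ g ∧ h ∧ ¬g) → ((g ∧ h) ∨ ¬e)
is always true.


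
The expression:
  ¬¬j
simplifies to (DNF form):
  j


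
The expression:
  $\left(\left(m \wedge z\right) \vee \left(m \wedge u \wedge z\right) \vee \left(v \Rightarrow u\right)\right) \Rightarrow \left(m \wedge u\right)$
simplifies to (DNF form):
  $\left(m \wedge u\right) \vee \left(u \wedge \neg u\right) \vee \left(m \wedge u \wedge v\right) \vee \left(m \wedge u \wedge \neg m\right) \vee \left(m \wedge u \wedge \neg z\right) \vee \left(m \wedge v \wedge \neg m\right) \vee \left(m \wedge v \wedge \neg z\right) \vee \left(u \wedge v \wedge \neg u\right) \vee \left(u \wedge \neg m \wedge \neg u\right) \vee \left(u \wedge \neg u \wedge \neg z\right) \vee \left(v \wedge \neg m \wedge \neg u\right) \vee \left(v \wedge \neg u \wedge \neg z\right)$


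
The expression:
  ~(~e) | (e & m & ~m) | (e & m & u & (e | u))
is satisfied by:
  {e: True}


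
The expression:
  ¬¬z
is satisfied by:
  {z: True}


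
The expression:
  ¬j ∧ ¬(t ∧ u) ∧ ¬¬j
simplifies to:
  False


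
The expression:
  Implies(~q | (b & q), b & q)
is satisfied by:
  {q: True}


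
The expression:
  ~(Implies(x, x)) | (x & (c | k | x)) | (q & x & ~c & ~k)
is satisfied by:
  {x: True}


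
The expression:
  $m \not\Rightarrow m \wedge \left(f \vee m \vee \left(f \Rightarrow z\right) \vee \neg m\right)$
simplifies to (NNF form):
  $\text{False}$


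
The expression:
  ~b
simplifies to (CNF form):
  ~b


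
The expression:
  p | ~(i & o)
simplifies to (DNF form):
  p | ~i | ~o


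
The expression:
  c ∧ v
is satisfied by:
  {c: True, v: True}


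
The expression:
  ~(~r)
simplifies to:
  r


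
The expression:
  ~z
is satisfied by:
  {z: False}


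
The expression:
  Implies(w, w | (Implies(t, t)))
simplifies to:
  True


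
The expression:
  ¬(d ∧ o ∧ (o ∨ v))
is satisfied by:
  {o: False, d: False}
  {d: True, o: False}
  {o: True, d: False}


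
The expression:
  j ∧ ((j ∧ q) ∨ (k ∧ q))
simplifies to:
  j ∧ q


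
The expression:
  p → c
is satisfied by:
  {c: True, p: False}
  {p: False, c: False}
  {p: True, c: True}


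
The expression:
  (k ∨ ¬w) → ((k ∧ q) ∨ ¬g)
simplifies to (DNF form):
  (k ∧ q) ∨ (w ∧ ¬k) ∨ ¬g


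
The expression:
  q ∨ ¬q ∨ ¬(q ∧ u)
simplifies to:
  True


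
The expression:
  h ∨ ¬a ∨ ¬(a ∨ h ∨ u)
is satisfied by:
  {h: True, a: False}
  {a: False, h: False}
  {a: True, h: True}


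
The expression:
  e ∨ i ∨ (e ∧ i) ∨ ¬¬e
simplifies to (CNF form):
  e ∨ i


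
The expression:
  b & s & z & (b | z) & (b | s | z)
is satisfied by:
  {z: True, b: True, s: True}


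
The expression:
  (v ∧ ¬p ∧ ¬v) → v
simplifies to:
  True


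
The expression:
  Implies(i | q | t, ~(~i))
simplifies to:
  i | (~q & ~t)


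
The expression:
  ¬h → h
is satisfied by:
  {h: True}


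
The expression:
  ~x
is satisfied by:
  {x: False}


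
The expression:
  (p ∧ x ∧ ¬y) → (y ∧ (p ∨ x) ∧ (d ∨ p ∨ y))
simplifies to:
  y ∨ ¬p ∨ ¬x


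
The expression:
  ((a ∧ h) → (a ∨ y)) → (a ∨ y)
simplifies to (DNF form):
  a ∨ y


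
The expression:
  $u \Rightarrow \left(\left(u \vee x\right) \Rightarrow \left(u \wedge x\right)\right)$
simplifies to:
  $x \vee \neg u$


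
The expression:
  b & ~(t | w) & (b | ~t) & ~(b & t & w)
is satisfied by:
  {b: True, w: False, t: False}


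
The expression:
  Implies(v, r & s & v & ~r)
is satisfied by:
  {v: False}


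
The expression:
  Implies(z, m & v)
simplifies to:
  ~z | (m & v)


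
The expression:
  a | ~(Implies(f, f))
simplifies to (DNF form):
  a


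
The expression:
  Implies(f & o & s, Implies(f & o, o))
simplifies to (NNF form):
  True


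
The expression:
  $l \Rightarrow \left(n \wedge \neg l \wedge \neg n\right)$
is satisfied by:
  {l: False}


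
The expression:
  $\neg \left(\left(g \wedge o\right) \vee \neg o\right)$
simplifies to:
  $o \wedge \neg g$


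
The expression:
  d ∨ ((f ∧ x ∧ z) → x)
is always true.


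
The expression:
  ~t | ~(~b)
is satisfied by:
  {b: True, t: False}
  {t: False, b: False}
  {t: True, b: True}


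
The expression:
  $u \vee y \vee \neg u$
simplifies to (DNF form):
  $\text{True}$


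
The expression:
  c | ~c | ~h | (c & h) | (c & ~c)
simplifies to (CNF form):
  True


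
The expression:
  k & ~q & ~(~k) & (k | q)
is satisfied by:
  {k: True, q: False}


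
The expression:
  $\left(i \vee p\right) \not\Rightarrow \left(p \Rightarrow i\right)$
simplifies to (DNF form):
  $p \wedge \neg i$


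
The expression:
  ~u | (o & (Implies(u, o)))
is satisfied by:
  {o: True, u: False}
  {u: False, o: False}
  {u: True, o: True}


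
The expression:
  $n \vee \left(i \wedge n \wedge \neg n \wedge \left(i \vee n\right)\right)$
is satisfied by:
  {n: True}


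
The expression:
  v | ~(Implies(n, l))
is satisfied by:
  {n: True, v: True, l: False}
  {v: True, l: False, n: False}
  {n: True, v: True, l: True}
  {v: True, l: True, n: False}
  {n: True, l: False, v: False}


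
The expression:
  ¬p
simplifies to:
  ¬p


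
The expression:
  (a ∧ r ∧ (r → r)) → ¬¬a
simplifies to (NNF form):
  True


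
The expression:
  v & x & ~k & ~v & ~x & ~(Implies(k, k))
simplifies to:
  False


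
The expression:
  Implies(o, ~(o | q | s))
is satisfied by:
  {o: False}


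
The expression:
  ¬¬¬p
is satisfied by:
  {p: False}


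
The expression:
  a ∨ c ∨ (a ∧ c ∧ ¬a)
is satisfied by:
  {a: True, c: True}
  {a: True, c: False}
  {c: True, a: False}


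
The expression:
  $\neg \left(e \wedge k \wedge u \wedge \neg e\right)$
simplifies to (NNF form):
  $\text{True}$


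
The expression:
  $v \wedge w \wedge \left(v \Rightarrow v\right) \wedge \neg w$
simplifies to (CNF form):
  $\text{False}$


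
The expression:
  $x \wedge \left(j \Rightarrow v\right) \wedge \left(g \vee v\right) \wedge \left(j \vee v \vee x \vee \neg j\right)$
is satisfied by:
  {v: True, g: True, x: True, j: False}
  {v: True, x: True, j: False, g: False}
  {v: True, g: True, j: True, x: True}
  {v: True, j: True, x: True, g: False}
  {g: True, x: True, j: False, v: False}


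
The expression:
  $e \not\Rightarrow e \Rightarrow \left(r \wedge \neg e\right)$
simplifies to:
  $\text{True}$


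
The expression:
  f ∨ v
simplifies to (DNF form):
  f ∨ v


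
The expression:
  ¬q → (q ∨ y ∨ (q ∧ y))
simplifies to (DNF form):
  q ∨ y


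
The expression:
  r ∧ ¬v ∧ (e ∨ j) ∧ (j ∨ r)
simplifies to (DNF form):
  (e ∧ r ∧ ¬v) ∨ (j ∧ r ∧ ¬v)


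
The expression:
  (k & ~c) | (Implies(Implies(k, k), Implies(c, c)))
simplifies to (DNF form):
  True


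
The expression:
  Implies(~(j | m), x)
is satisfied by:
  {x: True, m: True, j: True}
  {x: True, m: True, j: False}
  {x: True, j: True, m: False}
  {x: True, j: False, m: False}
  {m: True, j: True, x: False}
  {m: True, j: False, x: False}
  {j: True, m: False, x: False}


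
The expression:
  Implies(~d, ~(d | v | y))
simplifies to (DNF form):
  d | (~v & ~y)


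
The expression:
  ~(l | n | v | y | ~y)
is never true.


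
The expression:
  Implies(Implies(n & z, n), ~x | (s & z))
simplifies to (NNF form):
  ~x | (s & z)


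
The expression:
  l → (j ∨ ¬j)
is always true.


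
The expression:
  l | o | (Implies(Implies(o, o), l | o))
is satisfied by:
  {o: True, l: True}
  {o: True, l: False}
  {l: True, o: False}


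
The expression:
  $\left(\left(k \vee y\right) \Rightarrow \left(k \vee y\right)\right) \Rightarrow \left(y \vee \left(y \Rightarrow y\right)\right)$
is always true.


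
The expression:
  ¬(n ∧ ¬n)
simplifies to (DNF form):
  True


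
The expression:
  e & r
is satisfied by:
  {r: True, e: True}


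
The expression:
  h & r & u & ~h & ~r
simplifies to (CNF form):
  False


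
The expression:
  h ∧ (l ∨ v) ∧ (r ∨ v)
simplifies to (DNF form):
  (h ∧ v) ∨ (h ∧ l ∧ r) ∨ (h ∧ l ∧ v) ∨ (h ∧ r ∧ v)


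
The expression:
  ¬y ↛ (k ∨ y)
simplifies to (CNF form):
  ¬k ∧ ¬y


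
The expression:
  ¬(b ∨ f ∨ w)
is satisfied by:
  {w: False, f: False, b: False}


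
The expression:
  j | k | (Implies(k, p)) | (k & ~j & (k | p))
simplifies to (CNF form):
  True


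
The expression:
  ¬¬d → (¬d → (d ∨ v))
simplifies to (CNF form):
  True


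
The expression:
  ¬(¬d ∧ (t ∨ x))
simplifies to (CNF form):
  (d ∨ ¬t) ∧ (d ∨ ¬x)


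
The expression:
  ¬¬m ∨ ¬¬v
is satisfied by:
  {m: True, v: True}
  {m: True, v: False}
  {v: True, m: False}


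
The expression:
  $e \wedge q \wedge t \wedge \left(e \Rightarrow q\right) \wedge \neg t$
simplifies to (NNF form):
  $\text{False}$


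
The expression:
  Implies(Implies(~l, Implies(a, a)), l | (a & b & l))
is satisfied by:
  {l: True}


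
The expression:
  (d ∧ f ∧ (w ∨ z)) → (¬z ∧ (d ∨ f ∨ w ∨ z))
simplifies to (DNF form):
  ¬d ∨ ¬f ∨ ¬z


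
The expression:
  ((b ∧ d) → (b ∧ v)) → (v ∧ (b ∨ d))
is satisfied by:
  {b: True, d: True, v: True}
  {b: True, d: True, v: False}
  {b: True, v: True, d: False}
  {d: True, v: True, b: False}


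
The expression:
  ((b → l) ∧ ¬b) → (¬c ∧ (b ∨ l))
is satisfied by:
  {b: True, l: True, c: False}
  {b: True, l: False, c: False}
  {b: True, c: True, l: True}
  {b: True, c: True, l: False}
  {l: True, c: False, b: False}


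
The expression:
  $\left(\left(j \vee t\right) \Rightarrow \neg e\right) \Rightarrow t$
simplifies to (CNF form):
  $\left(e \vee t\right) \wedge \left(j \vee t\right)$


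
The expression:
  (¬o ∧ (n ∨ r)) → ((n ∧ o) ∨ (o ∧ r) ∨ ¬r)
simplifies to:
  o ∨ ¬r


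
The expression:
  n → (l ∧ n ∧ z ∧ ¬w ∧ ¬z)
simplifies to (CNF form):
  ¬n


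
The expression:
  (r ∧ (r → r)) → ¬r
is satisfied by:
  {r: False}


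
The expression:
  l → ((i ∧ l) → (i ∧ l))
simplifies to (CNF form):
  True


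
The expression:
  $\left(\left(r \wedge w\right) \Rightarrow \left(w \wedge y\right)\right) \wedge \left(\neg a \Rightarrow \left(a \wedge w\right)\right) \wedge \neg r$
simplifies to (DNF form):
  $a \wedge \neg r$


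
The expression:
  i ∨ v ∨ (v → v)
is always true.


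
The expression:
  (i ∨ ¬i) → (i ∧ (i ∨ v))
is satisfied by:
  {i: True}


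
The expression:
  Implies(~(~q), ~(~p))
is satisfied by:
  {p: True, q: False}
  {q: False, p: False}
  {q: True, p: True}


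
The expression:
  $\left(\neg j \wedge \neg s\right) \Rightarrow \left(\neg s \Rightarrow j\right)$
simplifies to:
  $j \vee s$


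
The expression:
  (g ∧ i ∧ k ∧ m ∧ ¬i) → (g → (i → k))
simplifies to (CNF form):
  True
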